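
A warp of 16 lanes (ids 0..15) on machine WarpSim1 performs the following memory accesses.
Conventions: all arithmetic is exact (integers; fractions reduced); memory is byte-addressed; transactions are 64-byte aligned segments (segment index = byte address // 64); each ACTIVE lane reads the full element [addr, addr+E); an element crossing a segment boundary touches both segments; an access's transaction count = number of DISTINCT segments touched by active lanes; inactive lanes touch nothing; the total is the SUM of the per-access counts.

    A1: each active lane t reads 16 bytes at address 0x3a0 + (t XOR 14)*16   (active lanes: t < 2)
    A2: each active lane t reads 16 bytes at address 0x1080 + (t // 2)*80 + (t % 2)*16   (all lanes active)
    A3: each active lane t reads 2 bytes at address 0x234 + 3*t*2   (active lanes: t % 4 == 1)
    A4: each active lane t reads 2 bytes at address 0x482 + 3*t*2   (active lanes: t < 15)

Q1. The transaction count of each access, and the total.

A1: 1 transaction
A2: 10 transactions
A3: 3 transactions
A4: 2 transactions

Answer: 1,10,3,2; total 16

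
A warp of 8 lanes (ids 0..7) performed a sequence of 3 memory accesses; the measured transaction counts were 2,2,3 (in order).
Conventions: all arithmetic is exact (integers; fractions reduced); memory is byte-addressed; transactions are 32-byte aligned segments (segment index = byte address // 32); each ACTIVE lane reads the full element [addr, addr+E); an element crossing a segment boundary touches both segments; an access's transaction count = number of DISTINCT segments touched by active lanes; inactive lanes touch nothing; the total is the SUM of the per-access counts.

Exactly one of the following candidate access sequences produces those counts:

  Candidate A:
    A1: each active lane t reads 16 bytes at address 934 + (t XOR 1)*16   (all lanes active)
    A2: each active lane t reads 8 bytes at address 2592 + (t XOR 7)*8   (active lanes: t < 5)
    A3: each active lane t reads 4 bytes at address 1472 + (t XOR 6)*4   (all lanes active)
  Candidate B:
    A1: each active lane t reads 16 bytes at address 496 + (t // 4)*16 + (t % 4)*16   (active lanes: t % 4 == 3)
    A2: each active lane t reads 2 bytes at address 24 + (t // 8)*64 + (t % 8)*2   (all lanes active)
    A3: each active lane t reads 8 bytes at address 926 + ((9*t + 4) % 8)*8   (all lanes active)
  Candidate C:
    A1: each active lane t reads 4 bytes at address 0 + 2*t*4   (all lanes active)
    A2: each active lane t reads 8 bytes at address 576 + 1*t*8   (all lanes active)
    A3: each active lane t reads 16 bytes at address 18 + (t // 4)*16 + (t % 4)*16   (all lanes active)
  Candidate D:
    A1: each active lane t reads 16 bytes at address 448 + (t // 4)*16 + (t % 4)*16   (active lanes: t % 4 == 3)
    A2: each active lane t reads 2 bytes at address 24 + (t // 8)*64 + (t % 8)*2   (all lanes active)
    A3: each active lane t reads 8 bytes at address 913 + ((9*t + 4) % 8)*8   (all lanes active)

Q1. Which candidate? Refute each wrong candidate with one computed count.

A: A1 gives 5 transactions, not 2
B: A1 gives 1 transaction, not 2
C: A3 gives 4 transactions, not 3
D: all counts match (2,2,3)

Answer: D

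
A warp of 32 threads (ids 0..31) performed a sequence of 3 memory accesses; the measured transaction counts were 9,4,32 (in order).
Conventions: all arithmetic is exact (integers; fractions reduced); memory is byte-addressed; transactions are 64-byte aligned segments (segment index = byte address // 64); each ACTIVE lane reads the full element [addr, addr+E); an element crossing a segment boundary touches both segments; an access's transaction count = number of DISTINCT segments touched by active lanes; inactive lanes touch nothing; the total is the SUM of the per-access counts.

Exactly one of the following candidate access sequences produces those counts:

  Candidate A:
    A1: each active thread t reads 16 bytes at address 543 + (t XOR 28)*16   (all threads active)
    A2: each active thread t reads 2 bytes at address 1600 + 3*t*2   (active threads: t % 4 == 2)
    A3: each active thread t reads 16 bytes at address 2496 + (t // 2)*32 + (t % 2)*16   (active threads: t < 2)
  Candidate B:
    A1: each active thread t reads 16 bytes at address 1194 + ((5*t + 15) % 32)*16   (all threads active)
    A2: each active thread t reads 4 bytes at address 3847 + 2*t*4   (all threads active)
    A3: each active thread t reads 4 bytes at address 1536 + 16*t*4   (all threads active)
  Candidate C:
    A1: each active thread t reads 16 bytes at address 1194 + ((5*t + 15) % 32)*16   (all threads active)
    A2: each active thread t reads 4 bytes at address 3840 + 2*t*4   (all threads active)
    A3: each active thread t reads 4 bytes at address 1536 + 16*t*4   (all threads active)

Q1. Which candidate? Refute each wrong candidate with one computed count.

A: A2 gives 3 transactions, not 4
B: A2 gives 5 transactions, not 4
C: all counts match (9,4,32)

Answer: C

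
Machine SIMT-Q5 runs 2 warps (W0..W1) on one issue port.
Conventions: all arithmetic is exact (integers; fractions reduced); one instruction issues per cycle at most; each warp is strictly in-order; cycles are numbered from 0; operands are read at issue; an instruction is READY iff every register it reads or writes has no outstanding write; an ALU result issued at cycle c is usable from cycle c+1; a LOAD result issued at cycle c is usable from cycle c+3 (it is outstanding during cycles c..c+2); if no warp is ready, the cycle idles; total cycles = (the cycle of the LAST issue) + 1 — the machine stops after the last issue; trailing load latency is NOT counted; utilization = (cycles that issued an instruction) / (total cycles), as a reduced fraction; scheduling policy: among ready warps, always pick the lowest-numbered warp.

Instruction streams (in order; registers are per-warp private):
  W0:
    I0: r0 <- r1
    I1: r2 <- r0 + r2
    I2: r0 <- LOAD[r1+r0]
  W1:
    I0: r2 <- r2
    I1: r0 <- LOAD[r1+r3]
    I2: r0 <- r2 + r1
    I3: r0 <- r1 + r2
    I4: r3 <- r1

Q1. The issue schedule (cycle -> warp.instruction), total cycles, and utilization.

cycle 0: W0.I0
cycle 1: W0.I1
cycle 2: W0.I2
cycle 3: W1.I0
cycle 4: W1.I1
cycle 5: idle
cycle 6: idle
cycle 7: W1.I2
cycle 8: W1.I3
cycle 9: W1.I4

Answer: 10 cycles, utilization 4/5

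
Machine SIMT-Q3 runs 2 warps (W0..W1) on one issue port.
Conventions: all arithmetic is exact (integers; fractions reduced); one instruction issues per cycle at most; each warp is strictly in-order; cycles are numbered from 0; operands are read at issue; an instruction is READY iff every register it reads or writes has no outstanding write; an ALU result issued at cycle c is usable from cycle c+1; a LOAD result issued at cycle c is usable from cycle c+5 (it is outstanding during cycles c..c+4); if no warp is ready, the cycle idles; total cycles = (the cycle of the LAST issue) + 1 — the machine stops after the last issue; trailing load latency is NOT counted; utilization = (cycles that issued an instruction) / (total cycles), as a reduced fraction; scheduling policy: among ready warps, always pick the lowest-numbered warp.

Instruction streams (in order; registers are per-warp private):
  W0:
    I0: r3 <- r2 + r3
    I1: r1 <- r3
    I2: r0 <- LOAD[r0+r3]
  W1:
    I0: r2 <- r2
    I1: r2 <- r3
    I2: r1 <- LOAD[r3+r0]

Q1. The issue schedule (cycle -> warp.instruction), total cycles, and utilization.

cycle 0: W0.I0
cycle 1: W0.I1
cycle 2: W0.I2
cycle 3: W1.I0
cycle 4: W1.I1
cycle 5: W1.I2

Answer: 6 cycles, utilization 1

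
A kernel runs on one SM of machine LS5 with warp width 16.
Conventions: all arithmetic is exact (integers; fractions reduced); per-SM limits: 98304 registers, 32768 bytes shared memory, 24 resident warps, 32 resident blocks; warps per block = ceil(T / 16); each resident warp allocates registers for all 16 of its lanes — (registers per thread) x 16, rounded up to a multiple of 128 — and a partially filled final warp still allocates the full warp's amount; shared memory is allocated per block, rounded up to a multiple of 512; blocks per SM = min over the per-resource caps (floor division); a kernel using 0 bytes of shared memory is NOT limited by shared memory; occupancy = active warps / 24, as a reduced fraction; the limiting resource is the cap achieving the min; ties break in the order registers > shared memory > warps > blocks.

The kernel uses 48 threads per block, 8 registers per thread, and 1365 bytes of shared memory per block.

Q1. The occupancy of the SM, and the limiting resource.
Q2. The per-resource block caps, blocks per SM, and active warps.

Answer: occupancy 1, limited by warps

registers: 256 blocks
shared memory: 21 blocks
warps: 8 blocks
blocks: 32 blocks

Answer: 8 blocks, 24 active warps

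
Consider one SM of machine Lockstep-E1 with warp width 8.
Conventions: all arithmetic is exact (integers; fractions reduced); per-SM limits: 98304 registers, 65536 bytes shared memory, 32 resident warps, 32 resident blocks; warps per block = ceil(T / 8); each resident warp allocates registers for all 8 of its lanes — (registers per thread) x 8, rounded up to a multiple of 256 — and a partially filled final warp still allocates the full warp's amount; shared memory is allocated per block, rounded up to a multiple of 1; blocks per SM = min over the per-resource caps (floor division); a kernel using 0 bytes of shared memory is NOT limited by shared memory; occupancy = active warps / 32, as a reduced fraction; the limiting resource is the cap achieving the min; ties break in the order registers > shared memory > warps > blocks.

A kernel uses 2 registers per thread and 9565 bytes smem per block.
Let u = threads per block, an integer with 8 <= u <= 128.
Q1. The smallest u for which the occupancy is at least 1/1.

Answer: u = 57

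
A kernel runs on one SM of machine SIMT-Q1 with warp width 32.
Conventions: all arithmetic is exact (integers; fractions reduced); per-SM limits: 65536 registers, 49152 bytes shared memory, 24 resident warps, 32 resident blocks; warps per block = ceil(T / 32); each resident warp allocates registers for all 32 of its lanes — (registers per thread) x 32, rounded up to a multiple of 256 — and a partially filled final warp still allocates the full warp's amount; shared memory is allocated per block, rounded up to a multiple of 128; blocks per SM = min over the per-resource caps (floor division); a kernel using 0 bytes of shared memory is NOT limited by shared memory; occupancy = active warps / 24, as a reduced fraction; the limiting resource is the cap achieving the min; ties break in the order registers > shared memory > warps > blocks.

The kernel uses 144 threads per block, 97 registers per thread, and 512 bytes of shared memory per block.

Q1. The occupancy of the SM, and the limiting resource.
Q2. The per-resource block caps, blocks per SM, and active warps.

Answer: occupancy 5/8, limited by registers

registers: 3 blocks
shared memory: 96 blocks
warps: 4 blocks
blocks: 32 blocks

Answer: 3 blocks, 15 active warps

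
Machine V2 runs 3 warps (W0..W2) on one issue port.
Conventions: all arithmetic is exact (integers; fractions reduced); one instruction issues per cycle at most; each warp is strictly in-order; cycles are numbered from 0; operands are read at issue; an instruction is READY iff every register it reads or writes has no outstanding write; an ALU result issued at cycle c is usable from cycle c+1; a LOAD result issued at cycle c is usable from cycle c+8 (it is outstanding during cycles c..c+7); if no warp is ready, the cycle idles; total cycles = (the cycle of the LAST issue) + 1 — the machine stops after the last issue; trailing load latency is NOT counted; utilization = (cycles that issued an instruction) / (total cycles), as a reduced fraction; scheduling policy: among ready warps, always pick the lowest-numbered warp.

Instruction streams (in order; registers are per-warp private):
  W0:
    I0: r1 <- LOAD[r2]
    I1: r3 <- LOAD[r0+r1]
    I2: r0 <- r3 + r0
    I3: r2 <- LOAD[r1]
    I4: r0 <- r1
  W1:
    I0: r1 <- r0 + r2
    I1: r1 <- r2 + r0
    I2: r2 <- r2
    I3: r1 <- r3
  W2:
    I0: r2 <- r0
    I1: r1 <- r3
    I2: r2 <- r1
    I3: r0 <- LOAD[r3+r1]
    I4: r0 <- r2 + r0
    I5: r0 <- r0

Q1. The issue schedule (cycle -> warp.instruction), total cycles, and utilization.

cycle 0: W0.I0
cycle 1: W1.I0
cycle 2: W1.I1
cycle 3: W1.I2
cycle 4: W1.I3
cycle 5: W2.I0
cycle 6: W2.I1
cycle 7: W2.I2
cycle 8: W0.I1
cycle 9: W2.I3
cycle 10: idle
cycle 11: idle
cycle 12: idle
cycle 13: idle
cycle 14: idle
cycle 15: idle
cycle 16: W0.I2
cycle 17: W0.I3
cycle 18: W0.I4
cycle 19: W2.I4
cycle 20: W2.I5

Answer: 21 cycles, utilization 5/7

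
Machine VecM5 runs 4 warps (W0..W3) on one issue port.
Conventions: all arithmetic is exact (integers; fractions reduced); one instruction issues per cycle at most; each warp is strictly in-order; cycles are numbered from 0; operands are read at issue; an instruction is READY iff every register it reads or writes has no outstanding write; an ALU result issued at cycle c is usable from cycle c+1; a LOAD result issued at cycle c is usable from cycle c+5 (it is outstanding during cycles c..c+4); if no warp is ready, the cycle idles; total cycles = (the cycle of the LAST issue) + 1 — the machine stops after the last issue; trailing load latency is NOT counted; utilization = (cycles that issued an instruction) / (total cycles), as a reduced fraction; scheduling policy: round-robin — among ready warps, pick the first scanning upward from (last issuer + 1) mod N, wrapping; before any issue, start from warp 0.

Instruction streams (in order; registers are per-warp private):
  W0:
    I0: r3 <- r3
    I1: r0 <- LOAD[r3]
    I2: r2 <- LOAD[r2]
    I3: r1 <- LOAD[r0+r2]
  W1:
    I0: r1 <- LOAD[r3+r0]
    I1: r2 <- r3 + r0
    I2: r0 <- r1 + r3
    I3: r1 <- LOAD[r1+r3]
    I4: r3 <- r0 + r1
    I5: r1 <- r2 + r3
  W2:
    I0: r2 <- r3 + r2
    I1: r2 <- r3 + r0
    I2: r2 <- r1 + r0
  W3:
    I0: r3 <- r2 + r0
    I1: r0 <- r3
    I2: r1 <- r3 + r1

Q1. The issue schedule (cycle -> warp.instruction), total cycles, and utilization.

cycle 0: W0.I0
cycle 1: W1.I0
cycle 2: W2.I0
cycle 3: W3.I0
cycle 4: W0.I1
cycle 5: W1.I1
cycle 6: W2.I1
cycle 7: W3.I1
cycle 8: W0.I2
cycle 9: W1.I2
cycle 10: W2.I2
cycle 11: W3.I2
cycle 12: W1.I3
cycle 13: W0.I3
cycle 14: idle
cycle 15: idle
cycle 16: idle
cycle 17: W1.I4
cycle 18: W1.I5

Answer: 19 cycles, utilization 16/19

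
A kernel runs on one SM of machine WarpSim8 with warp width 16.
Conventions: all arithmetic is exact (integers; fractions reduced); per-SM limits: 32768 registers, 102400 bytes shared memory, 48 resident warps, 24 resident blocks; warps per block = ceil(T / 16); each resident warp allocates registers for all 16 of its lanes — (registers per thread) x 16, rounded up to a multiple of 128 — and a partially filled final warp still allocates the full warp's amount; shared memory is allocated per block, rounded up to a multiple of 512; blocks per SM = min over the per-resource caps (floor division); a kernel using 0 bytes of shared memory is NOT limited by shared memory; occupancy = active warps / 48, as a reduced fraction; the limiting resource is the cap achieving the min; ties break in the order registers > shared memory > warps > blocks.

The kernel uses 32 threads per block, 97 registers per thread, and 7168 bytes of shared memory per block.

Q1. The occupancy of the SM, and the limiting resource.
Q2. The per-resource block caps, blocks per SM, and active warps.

Answer: occupancy 3/8, limited by registers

registers: 9 blocks
shared memory: 14 blocks
warps: 24 blocks
blocks: 24 blocks

Answer: 9 blocks, 18 active warps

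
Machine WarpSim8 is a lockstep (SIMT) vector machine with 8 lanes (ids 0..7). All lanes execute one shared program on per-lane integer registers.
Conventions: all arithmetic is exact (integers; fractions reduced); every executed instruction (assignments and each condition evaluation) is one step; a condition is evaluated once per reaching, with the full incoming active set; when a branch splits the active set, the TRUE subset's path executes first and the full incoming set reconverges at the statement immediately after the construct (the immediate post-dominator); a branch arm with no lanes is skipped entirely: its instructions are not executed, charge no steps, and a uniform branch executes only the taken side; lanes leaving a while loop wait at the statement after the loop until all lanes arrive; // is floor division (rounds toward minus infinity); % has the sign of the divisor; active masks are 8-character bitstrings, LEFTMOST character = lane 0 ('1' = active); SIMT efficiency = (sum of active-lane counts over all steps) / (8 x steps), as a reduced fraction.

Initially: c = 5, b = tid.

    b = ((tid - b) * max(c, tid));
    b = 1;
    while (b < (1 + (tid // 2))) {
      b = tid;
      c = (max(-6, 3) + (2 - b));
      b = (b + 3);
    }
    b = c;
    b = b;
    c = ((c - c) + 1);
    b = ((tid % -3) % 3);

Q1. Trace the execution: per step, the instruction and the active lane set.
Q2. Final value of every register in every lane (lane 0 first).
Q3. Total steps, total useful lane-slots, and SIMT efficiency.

step 0: b <- ((tid - b) * max(c, tid)) 11111111
step 1: b <- 1                       11111111
step 2: eval (b < (1 + (tid // 2)))  11111111
step 3: b <- tid                     00111111
step 4: c <- (max(-6, 3) + (2 - b))  00111111
step 5: b <- (b + 3)                 00111111
step 6: eval (b < (1 + (tid // 2)))  00111111
step 7: b <- c                       11111111
step 8: b <- b                       11111111
step 9: c <- ((c - c) + 1)           11111111
step 10: b <- ((tid % -3) % 3)        11111111

Answer: 11 steps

c: 1,1,1,1,1,1,1,1
b: 0,1,2,0,1,2,0,1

steps = 11; useful = 80; efficiency = 80/88 = 10/11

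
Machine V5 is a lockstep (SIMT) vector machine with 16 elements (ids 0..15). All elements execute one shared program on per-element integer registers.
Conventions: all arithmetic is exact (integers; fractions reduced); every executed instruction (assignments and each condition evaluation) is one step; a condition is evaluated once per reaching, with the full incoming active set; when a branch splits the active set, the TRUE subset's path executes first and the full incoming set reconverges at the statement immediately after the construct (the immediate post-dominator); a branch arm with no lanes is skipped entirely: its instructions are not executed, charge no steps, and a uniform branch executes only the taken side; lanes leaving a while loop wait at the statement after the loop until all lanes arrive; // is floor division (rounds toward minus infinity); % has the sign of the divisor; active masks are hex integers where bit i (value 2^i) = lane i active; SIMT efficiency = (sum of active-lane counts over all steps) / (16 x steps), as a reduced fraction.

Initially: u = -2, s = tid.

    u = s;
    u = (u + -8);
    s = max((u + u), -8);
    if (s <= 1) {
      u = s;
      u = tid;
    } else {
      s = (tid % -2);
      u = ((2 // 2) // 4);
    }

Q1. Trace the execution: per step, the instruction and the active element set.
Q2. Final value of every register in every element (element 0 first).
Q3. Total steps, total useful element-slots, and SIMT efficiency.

step 0: u <- s                       0xffff
step 1: u <- (u + -8)                0xffff
step 2: s <- max((u + u), -8)        0xffff
step 3: eval (s <= 1)                0xffff
step 4: u <- s                       0x01ff
step 5: u <- tid                     0x01ff
step 6: s <- (tid % -2)              0xfe00
step 7: u <- ((2 // 2) // 4)         0xfe00

Answer: 8 steps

u: 0,1,2,3,4,5,6,7,8,0,0,0,0,0,0,0
s: -8,-8,-8,-8,-8,-6,-4,-2,0,-1,0,-1,0,-1,0,-1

steps = 8; useful = 96; efficiency = 96/128 = 3/4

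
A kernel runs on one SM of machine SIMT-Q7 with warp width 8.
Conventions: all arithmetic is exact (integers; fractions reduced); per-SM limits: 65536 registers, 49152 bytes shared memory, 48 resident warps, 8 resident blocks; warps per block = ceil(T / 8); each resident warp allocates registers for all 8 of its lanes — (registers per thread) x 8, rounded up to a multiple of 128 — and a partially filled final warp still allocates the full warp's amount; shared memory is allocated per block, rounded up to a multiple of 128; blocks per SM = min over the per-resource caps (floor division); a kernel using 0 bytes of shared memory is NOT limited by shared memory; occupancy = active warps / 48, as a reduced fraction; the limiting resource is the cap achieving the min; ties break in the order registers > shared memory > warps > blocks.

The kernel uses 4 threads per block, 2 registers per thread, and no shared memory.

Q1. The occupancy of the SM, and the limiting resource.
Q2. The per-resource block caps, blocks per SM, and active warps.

Answer: occupancy 1/6, limited by blocks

registers: 512 blocks
shared memory: no limit (kernel uses none)
warps: 48 blocks
blocks: 8 blocks

Answer: 8 blocks, 8 active warps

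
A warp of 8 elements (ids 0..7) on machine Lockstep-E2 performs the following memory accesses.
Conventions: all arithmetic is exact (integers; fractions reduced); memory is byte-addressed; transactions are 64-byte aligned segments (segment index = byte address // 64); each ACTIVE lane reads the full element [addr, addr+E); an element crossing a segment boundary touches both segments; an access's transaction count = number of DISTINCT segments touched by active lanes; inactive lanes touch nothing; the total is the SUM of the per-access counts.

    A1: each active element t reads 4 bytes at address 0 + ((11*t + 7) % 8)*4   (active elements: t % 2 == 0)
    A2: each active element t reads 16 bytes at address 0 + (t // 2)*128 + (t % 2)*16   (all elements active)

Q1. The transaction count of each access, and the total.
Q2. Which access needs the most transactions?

A1: 1 transaction
A2: 4 transactions

Answer: 1,4; total 5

Answer: A2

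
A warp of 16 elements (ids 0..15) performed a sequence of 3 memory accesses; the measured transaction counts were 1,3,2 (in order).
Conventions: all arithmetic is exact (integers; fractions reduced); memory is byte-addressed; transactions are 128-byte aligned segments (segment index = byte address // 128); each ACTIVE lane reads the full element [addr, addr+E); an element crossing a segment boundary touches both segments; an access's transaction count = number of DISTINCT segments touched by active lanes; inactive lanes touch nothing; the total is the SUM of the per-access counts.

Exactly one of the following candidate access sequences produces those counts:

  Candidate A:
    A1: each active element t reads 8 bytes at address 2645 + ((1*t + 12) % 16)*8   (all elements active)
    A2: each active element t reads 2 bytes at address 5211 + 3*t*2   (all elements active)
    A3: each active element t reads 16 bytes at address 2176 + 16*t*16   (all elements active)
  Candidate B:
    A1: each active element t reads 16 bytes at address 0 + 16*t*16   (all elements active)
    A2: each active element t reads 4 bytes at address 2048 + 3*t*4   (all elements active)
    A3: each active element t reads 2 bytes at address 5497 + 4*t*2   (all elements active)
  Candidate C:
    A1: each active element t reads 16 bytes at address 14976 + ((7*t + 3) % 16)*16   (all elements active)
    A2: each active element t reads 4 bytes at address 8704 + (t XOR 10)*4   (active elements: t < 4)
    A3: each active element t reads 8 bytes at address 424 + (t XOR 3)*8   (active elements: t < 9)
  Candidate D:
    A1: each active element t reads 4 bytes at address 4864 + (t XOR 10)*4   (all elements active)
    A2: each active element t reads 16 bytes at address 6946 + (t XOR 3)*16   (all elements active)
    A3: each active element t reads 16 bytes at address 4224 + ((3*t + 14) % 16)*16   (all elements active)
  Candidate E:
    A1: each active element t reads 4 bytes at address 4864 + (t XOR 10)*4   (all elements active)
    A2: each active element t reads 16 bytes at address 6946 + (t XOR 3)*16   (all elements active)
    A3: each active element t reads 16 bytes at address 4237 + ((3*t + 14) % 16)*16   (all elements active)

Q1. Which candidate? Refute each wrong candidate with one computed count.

A: A1 gives 2 transactions, not 1
B: A1 gives 16 transactions, not 1
C: A1 gives 2 transactions, not 1
E: A3 gives 3 transactions, not 2
D: all counts match (1,3,2)

Answer: D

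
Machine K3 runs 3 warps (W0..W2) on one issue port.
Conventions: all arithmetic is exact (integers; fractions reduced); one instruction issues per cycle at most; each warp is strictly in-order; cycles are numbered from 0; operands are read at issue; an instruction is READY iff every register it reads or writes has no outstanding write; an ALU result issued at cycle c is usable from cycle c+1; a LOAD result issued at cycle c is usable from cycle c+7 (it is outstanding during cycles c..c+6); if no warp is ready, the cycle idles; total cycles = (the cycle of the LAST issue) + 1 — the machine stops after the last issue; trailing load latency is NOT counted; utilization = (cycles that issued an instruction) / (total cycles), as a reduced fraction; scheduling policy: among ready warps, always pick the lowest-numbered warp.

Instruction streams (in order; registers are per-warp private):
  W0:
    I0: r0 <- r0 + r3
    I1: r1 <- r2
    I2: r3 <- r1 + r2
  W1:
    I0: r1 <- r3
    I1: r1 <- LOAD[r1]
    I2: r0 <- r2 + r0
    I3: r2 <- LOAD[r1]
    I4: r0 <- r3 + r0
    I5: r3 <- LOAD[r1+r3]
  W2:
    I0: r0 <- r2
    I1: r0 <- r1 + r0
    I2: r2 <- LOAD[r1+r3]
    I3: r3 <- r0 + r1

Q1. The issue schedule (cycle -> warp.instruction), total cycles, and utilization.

cycle 0: W0.I0
cycle 1: W0.I1
cycle 2: W0.I2
cycle 3: W1.I0
cycle 4: W1.I1
cycle 5: W1.I2
cycle 6: W2.I0
cycle 7: W2.I1
cycle 8: W2.I2
cycle 9: W2.I3
cycle 10: idle
cycle 11: W1.I3
cycle 12: W1.I4
cycle 13: W1.I5

Answer: 14 cycles, utilization 13/14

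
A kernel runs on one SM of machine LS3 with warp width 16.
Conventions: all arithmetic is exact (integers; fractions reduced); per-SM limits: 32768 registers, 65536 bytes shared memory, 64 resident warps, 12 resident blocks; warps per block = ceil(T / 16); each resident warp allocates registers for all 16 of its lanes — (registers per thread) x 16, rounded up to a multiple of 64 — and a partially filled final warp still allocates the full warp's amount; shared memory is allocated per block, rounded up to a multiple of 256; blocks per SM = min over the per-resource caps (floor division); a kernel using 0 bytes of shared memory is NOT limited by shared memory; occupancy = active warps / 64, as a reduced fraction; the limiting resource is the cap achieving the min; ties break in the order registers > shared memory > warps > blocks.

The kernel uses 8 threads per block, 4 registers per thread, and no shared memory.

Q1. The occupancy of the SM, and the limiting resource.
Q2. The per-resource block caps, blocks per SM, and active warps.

Answer: occupancy 3/16, limited by blocks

registers: 512 blocks
shared memory: no limit (kernel uses none)
warps: 64 blocks
blocks: 12 blocks

Answer: 12 blocks, 12 active warps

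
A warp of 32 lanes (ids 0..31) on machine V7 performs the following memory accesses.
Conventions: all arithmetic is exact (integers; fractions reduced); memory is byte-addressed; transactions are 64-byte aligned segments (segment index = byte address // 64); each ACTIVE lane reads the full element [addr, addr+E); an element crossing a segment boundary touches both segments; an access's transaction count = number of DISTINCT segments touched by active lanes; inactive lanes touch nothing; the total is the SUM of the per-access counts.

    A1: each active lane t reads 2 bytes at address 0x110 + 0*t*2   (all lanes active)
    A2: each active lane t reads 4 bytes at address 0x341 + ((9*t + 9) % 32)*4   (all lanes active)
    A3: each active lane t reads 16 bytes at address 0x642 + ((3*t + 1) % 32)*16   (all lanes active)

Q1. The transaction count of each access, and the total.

A1: 1 transaction
A2: 3 transactions
A3: 9 transactions

Answer: 1,3,9; total 13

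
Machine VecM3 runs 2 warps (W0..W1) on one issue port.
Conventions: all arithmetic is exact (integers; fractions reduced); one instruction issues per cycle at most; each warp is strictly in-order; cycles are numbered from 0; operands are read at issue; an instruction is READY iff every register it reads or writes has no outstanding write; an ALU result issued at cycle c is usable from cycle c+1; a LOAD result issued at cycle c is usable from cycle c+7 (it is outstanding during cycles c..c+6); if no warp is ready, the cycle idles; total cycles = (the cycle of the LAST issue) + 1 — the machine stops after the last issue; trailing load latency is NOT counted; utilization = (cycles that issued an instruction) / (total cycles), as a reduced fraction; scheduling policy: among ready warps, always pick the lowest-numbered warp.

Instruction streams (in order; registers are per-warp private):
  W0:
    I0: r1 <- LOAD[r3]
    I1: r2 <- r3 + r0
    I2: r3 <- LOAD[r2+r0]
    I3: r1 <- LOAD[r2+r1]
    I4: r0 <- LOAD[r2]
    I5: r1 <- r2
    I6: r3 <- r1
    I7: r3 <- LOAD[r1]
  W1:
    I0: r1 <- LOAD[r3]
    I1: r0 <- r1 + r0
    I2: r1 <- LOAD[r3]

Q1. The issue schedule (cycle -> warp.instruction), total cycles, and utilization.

cycle 0: W0.I0
cycle 1: W0.I1
cycle 2: W0.I2
cycle 3: W1.I0
cycle 4: idle
cycle 5: idle
cycle 6: idle
cycle 7: W0.I3
cycle 8: W0.I4
cycle 9: idle
cycle 10: W1.I1
cycle 11: W1.I2
cycle 12: idle
cycle 13: idle
cycle 14: W0.I5
cycle 15: W0.I6
cycle 16: W0.I7

Answer: 17 cycles, utilization 11/17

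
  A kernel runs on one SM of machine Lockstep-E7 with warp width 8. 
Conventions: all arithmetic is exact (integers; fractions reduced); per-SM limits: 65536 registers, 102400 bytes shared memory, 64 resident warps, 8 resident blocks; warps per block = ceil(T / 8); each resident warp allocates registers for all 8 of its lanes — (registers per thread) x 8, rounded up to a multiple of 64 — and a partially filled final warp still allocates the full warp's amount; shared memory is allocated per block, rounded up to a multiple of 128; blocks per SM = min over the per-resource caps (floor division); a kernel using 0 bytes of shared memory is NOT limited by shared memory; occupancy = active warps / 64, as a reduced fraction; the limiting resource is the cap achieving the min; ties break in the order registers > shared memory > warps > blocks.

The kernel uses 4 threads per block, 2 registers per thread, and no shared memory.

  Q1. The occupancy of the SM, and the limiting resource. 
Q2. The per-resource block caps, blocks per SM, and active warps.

Answer: occupancy 1/8, limited by blocks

registers: 1024 blocks
shared memory: no limit (kernel uses none)
warps: 64 blocks
blocks: 8 blocks

Answer: 8 blocks, 8 active warps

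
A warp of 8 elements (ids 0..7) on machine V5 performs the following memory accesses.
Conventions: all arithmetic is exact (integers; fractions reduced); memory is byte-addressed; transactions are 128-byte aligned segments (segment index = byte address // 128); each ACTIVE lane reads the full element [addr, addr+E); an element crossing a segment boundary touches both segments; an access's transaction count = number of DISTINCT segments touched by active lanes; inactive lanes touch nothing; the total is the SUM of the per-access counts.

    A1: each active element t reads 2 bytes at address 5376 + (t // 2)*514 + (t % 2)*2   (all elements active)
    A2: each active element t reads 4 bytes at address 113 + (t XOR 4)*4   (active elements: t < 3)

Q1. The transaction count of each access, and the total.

A1: 4 transactions
A2: 1 transaction

Answer: 4,1; total 5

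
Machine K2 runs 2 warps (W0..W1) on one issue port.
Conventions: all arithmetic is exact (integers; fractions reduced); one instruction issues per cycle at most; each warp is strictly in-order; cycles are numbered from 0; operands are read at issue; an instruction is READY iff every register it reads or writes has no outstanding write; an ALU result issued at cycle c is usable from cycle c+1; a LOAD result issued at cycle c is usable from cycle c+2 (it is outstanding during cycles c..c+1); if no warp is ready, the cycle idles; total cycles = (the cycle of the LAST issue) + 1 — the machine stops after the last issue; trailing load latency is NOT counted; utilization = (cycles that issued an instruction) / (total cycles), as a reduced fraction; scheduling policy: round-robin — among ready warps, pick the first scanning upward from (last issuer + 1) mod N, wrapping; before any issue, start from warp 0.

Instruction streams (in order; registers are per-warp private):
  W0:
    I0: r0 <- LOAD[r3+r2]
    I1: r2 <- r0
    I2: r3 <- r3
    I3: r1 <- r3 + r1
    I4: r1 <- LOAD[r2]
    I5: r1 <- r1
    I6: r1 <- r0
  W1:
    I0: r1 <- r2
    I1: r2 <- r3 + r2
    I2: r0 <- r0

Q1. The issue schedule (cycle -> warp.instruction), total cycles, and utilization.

cycle 0: W0.I0
cycle 1: W1.I0
cycle 2: W0.I1
cycle 3: W1.I1
cycle 4: W0.I2
cycle 5: W1.I2
cycle 6: W0.I3
cycle 7: W0.I4
cycle 8: idle
cycle 9: W0.I5
cycle 10: W0.I6

Answer: 11 cycles, utilization 10/11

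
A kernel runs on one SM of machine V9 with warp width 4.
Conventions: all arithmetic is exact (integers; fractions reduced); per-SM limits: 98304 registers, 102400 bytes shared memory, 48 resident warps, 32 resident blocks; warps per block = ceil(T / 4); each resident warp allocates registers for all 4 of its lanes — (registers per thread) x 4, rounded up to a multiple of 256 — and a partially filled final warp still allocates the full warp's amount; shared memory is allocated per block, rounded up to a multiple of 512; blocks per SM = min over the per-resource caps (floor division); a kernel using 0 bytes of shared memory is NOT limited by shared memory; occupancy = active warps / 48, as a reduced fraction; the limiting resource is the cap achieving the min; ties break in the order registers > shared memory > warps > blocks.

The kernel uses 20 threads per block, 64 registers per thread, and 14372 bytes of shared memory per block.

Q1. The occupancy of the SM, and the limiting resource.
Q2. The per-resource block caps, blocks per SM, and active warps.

Answer: occupancy 5/8, limited by shared memory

registers: 76 blocks
shared memory: 6 blocks
warps: 9 blocks
blocks: 32 blocks

Answer: 6 blocks, 30 active warps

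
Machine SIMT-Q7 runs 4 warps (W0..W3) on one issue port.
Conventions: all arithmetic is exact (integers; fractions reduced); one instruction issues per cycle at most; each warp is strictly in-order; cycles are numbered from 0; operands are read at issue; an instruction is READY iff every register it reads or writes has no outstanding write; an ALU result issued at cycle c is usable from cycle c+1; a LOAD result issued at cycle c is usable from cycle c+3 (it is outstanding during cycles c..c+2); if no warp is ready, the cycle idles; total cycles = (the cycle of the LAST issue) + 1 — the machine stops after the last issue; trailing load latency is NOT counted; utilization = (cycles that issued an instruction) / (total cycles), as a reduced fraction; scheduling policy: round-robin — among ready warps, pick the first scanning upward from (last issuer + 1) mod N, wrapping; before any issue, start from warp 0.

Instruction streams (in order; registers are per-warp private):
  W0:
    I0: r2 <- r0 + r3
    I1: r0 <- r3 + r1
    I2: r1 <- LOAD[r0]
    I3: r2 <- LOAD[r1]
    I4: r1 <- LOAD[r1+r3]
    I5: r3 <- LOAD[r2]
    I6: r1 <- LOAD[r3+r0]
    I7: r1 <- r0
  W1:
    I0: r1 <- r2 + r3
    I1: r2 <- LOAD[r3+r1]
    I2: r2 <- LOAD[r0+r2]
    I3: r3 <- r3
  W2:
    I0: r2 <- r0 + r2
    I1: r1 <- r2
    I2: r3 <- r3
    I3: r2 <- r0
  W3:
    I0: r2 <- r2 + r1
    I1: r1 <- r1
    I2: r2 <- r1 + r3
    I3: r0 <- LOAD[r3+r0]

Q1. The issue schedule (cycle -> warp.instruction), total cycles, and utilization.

cycle 0: W0.I0
cycle 1: W1.I0
cycle 2: W2.I0
cycle 3: W3.I0
cycle 4: W0.I1
cycle 5: W1.I1
cycle 6: W2.I1
cycle 7: W3.I1
cycle 8: W0.I2
cycle 9: W1.I2
cycle 10: W2.I2
cycle 11: W3.I2
cycle 12: W0.I3
cycle 13: W1.I3
cycle 14: W2.I3
cycle 15: W3.I3
cycle 16: W0.I4
cycle 17: W0.I5
cycle 18: idle
cycle 19: idle
cycle 20: W0.I6
cycle 21: idle
cycle 22: idle
cycle 23: W0.I7

Answer: 24 cycles, utilization 5/6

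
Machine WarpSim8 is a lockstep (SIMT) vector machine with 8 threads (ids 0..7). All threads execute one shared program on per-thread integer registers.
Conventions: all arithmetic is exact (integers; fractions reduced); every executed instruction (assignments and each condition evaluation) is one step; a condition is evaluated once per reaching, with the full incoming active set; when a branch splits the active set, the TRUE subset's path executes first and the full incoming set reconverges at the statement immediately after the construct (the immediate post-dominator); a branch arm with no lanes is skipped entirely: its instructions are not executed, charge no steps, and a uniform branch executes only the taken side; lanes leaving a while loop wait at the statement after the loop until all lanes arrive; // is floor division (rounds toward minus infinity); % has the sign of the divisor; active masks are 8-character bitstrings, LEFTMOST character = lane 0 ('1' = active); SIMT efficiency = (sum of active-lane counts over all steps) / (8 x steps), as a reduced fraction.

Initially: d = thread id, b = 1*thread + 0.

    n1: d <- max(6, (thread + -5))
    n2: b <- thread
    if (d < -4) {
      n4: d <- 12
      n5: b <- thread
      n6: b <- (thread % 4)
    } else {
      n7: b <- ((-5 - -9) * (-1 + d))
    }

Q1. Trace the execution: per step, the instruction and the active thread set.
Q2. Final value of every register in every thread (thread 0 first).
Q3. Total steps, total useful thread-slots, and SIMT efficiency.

step 0: d <- max(6, (thread + -5))   11111111
step 1: b <- thread                  11111111
step 2: eval (d < -4)                11111111
step 3: b <- ((-5 - -9) * (-1 + d))  11111111

Answer: 4 steps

d: 6,6,6,6,6,6,6,6
b: 20,20,20,20,20,20,20,20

steps = 4; useful = 32; efficiency = 32/32 = 1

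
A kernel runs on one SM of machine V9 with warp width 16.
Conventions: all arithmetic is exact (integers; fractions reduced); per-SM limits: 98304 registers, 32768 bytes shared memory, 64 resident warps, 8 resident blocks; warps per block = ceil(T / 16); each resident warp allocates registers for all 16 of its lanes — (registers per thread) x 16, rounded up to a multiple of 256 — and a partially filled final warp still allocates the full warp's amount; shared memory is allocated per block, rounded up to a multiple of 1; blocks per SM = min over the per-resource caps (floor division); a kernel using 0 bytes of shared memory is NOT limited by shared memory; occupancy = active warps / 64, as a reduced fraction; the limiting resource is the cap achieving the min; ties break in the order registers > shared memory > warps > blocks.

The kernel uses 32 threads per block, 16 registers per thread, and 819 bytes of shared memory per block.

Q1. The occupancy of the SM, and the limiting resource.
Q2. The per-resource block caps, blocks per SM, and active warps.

Answer: occupancy 1/4, limited by blocks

registers: 192 blocks
shared memory: 40 blocks
warps: 32 blocks
blocks: 8 blocks

Answer: 8 blocks, 16 active warps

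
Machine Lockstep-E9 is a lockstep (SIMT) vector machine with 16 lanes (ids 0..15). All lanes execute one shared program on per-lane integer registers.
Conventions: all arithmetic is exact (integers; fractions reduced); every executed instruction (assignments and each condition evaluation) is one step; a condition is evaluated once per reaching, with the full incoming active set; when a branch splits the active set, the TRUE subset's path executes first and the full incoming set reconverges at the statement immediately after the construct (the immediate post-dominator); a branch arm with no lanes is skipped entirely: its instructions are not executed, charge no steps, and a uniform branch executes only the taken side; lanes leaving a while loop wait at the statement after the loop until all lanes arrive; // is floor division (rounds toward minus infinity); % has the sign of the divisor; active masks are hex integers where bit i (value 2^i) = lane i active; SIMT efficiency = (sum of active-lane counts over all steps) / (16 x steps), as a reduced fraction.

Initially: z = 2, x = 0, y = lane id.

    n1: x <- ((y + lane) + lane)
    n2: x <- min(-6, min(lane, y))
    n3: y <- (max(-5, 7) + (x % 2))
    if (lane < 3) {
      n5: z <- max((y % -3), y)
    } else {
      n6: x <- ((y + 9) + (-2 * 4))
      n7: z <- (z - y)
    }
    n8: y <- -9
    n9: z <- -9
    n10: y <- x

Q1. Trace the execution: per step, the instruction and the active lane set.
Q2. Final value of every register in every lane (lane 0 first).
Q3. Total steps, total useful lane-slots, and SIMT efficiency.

step 0: x <- ((y + lane) + lane)     0xffff
step 1: x <- min(-6, min(lane, y))   0xffff
step 2: y <- (max(-5, 7) + (x % 2))  0xffff
step 3: eval (lane < 3)              0xffff
step 4: z <- max((y % -3), y)        0x0007
step 5: x <- ((y + 9) + (-2 * 4))    0xfff8
step 6: z <- (z - y)                 0xfff8
step 7: y <- -9                      0xffff
step 8: z <- -9                      0xffff
step 9: y <- x                       0xffff

Answer: 10 steps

z: -9,-9,-9,-9,-9,-9,-9,-9,-9,-9,-9,-9,-9,-9,-9,-9
x: -6,-6,-6,8,8,8,8,8,8,8,8,8,8,8,8,8
y: -6,-6,-6,8,8,8,8,8,8,8,8,8,8,8,8,8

steps = 10; useful = 141; efficiency = 141/160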